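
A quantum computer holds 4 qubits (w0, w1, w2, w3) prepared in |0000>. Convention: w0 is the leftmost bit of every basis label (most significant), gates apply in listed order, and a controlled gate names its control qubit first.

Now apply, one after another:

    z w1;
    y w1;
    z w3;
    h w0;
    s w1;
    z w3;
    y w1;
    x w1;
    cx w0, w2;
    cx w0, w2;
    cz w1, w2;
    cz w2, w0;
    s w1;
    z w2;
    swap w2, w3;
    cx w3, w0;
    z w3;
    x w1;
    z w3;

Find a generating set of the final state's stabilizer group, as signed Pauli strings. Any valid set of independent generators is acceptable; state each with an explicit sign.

The final state is stabilized by the group generated by +XIII, +IZII, +IIZI, +IIIZ; other independent generating sets are equally valid. Key observation: gates 9-10 undo each other exactly, leaving only the rest of the circuit to track.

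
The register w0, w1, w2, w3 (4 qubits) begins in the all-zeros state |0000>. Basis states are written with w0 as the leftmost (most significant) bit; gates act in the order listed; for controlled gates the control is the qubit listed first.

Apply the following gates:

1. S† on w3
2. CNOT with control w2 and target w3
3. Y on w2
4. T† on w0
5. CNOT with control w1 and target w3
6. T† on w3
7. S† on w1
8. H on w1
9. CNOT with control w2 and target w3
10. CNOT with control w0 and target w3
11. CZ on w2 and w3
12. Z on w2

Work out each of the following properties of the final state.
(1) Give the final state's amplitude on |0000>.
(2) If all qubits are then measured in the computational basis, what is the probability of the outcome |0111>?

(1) The final state's coefficient on |0000> equals 0.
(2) A full measurement returns |0111> with probability 1/2.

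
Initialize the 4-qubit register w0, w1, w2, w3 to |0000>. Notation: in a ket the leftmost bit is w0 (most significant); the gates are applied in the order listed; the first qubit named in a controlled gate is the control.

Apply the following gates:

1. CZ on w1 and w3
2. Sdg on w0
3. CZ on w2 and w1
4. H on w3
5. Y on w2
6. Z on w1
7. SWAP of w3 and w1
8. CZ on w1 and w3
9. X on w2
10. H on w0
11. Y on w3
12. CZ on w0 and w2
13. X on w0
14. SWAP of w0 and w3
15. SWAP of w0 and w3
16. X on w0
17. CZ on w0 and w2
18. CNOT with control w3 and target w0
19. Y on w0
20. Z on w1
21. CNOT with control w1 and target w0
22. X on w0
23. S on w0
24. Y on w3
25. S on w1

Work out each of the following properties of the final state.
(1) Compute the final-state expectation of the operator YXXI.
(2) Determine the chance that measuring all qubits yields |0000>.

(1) The expectation value of YXXI is 0.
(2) A full measurement returns |0000> with probability 1/4.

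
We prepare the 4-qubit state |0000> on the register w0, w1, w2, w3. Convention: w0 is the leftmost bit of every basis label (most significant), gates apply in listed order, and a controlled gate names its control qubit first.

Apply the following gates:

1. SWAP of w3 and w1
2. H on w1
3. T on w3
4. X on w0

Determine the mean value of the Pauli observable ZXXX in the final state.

In the final state, ZXXX has expectation 0.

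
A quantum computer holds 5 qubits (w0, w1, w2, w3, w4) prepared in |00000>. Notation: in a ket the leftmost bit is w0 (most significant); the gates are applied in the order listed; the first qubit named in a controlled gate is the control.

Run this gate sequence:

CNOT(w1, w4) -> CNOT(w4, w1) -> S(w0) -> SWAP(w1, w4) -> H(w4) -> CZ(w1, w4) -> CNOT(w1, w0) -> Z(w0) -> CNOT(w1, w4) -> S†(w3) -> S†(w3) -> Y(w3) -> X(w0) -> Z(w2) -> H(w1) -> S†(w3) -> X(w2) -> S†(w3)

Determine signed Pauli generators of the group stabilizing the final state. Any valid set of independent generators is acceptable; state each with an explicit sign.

The stabilizer group can be generated by +IXIII, +IIIIX, -ZIIII, -IIZII, -IIIZI, among other valid generating sets.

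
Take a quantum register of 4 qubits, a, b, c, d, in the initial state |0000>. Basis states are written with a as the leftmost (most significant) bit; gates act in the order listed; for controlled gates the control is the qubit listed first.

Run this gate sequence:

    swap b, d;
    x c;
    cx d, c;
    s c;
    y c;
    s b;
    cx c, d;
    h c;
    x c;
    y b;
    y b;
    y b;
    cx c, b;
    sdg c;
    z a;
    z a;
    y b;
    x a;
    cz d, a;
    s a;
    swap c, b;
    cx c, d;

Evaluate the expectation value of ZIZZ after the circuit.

The expectation value of ZIZZ is -1.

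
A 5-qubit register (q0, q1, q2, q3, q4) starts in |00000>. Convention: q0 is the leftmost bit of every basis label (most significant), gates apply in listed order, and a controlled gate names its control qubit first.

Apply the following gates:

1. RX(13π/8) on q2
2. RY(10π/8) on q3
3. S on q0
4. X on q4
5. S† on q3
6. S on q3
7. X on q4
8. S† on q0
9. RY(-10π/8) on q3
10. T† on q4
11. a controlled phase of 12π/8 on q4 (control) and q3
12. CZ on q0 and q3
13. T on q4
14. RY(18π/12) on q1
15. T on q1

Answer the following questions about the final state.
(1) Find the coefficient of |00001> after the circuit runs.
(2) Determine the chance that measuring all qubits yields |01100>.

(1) The final state's coefficient on |00001> equals 0. Key observation: the block from step 2 through step 9 cancels to the identity and can be dropped.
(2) A full measurement returns |01100> with probability 1/4 - sqrt(2 - sqrt(2))/8.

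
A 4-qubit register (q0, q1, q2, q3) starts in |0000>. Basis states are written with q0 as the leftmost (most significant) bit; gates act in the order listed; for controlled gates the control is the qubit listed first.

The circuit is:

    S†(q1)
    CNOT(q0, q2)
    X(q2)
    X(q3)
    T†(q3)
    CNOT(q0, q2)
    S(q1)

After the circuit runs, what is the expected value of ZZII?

The observable ZZII averages to 1.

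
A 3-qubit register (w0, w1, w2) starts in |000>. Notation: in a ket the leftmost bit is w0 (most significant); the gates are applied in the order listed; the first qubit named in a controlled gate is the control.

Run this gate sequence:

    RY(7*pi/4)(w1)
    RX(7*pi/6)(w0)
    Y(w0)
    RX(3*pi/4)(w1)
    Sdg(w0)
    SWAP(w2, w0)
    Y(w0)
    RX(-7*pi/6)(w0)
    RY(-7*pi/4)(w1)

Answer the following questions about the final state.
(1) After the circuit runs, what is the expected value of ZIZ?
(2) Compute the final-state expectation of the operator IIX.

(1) In the final state, ZIZ has expectation 3/4.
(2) The expectation value of IIX is 1/2.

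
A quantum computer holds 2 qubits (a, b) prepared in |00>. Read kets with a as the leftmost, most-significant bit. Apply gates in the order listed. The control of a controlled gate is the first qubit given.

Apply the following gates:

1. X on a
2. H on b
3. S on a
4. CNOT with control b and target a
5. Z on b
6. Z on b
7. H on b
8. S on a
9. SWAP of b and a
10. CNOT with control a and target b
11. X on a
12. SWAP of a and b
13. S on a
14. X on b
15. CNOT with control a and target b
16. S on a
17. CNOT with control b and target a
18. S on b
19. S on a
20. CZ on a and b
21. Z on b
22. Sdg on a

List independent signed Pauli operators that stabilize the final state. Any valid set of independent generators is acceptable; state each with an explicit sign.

The stabilizer group can be generated by +XI, -IX, among other valid generating sets.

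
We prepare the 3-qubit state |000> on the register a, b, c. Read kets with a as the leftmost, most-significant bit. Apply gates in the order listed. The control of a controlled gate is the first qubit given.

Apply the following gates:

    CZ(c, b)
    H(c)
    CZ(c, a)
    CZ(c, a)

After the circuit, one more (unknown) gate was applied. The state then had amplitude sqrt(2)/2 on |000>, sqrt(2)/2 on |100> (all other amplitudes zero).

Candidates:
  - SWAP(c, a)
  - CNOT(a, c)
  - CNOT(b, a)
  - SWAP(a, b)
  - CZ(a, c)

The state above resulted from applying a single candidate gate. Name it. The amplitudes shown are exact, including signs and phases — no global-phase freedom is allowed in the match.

The applied gate was SWAP(c, a). Key observation: the block from step 3 through step 4 cancels to the identity and can be dropped.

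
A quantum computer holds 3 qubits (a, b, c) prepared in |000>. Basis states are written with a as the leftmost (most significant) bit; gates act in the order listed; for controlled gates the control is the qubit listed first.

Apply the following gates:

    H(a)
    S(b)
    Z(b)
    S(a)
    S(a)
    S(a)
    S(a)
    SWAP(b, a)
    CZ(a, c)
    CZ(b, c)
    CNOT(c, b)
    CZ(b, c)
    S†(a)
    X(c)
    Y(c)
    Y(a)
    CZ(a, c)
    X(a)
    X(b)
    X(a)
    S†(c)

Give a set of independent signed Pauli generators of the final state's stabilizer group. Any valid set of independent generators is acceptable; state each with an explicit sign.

The final state is stabilized by the group generated by +IXI, -ZII, +IIZ; other independent generating sets are equally valid. Key observation: gates 4-7 undo each other exactly, leaving only the rest of the circuit to track.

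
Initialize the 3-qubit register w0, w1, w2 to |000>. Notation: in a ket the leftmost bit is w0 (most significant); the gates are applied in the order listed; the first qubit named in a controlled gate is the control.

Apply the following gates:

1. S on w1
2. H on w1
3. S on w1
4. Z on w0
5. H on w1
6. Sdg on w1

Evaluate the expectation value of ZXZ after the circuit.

The observable ZXZ averages to -1.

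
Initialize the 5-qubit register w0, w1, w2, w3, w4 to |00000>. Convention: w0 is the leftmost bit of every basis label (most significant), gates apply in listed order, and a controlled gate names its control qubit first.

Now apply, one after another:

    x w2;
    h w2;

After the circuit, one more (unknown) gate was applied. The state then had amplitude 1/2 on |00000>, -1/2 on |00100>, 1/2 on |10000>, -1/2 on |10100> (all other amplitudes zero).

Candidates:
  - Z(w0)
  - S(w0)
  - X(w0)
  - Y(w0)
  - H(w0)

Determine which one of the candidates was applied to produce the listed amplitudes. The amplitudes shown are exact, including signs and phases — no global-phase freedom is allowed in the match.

The unique candidate consistent with the amplitudes is H(w0).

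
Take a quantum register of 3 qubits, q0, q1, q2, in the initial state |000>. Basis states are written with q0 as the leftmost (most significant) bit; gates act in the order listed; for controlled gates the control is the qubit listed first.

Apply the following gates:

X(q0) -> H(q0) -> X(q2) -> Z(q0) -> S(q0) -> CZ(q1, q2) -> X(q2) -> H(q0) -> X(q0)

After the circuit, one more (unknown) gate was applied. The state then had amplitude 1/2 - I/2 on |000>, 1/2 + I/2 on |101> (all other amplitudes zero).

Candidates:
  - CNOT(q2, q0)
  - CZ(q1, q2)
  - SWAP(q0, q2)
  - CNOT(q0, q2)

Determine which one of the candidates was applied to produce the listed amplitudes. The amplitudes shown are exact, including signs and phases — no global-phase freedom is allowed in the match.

It was CNOT(q0, q2) that produced the state shown.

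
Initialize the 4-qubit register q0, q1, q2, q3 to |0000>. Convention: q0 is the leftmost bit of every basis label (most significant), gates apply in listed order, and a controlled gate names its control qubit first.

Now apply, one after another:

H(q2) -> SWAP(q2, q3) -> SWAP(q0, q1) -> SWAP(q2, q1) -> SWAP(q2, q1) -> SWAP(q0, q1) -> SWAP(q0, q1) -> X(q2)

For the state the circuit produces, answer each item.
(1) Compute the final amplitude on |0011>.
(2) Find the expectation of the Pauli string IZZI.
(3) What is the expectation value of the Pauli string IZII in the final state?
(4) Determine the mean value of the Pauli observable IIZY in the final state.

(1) |0011> carries amplitude sqrt(2)/2 in the final state.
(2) The observable IZZI averages to -1.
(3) The expectation value of IZII is 1.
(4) The observable IIZY averages to 0.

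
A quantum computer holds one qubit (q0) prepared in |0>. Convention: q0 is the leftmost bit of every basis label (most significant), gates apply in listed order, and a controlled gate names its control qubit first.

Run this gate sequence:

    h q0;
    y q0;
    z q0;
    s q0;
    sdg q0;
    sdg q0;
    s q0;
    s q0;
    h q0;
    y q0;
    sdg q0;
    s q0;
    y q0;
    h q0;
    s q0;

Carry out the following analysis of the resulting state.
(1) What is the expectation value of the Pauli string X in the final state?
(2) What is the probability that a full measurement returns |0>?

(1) In the final state, X has expectation -1. Key observation: gates 9-14 undo each other exactly, leaving only the rest of the circuit to track.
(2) A full measurement returns |0> with probability 1/2.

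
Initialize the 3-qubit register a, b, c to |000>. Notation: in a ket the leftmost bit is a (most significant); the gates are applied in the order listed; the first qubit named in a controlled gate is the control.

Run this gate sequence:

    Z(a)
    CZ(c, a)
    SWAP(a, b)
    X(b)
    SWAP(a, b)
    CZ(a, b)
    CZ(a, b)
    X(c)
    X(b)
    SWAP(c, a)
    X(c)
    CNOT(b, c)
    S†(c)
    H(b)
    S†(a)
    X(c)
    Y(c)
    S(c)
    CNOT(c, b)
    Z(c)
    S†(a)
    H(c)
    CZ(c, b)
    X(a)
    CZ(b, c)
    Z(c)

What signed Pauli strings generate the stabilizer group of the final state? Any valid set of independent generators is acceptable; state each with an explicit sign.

One valid set of independent stabilizer generators is -IXI, +IIX, +ZII (any independent generating set of the same group is equally correct). Key observation: steps 6-7 multiply out to the identity, so the circuit reduces to the remaining gates.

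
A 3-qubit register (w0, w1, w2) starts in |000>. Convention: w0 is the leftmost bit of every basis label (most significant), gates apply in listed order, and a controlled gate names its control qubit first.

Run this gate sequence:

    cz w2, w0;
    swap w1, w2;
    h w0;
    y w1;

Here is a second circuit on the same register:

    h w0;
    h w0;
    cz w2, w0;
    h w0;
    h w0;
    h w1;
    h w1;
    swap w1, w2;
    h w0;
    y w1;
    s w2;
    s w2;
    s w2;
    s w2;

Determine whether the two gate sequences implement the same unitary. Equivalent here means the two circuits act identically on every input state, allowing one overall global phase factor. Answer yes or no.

Yes: on every input state the two circuits agree up to one overall phase factor.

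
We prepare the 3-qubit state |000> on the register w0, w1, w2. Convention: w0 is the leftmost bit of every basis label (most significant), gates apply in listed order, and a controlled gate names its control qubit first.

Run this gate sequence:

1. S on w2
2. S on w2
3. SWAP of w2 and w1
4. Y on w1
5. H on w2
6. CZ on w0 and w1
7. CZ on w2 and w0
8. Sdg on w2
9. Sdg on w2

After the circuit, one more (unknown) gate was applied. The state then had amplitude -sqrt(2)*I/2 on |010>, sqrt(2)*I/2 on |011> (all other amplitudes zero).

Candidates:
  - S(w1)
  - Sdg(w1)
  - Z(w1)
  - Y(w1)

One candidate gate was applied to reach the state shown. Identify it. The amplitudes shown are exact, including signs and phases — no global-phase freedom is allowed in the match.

The unique candidate consistent with the amplitudes is Z(w1).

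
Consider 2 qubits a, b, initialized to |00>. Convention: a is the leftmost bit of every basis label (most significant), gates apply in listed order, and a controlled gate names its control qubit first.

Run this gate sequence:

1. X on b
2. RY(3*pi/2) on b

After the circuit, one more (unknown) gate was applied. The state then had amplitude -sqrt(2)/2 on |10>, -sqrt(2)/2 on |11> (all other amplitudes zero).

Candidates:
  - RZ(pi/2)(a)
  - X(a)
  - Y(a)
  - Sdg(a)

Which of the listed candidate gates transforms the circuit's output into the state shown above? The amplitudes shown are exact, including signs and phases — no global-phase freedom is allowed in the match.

The applied gate was X(a).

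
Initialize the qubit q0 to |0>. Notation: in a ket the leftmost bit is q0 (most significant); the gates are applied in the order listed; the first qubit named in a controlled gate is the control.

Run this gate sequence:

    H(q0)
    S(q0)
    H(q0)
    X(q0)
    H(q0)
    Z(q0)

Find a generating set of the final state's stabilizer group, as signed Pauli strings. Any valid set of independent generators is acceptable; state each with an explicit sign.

The final state is stabilized by the group generated by +Y; other independent generating sets are equally valid. Key observation: steps 3-6 multiply out to the identity, so the circuit reduces to the remaining gates.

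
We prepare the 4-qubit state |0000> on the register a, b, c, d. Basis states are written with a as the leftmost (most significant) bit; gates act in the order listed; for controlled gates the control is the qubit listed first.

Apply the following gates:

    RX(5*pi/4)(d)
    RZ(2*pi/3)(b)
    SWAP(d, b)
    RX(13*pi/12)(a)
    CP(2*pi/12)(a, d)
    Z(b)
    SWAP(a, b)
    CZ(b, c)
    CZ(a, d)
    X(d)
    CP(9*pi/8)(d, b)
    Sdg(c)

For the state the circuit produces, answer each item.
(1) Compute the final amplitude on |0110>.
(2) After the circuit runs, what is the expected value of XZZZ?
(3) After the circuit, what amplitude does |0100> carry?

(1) The final state's coefficient on |0110> equals 0.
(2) In the final state, XZZZ has expectation 0.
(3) |0100> carries amplitude 0 in the final state.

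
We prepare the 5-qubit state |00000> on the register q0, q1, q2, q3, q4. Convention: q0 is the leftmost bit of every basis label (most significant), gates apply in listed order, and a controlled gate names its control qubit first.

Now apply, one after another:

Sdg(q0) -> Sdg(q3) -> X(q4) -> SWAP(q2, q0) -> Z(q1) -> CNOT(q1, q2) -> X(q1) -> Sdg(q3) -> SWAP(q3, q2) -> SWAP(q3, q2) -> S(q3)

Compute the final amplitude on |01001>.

The final state's coefficient on |01001> equals 1.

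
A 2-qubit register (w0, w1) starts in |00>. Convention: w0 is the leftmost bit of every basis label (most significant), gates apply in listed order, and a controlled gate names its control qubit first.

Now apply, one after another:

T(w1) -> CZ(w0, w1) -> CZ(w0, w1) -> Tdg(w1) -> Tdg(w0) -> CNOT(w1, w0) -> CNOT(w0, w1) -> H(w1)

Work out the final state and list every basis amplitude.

After the circuit, the state carries amplitude sqrt(2)/2 on |00>, sqrt(2)/2 on |01>, 0 on |10>, 0 on |11>. Key observation: the block from step 1 through step 4 cancels to the identity and can be dropped.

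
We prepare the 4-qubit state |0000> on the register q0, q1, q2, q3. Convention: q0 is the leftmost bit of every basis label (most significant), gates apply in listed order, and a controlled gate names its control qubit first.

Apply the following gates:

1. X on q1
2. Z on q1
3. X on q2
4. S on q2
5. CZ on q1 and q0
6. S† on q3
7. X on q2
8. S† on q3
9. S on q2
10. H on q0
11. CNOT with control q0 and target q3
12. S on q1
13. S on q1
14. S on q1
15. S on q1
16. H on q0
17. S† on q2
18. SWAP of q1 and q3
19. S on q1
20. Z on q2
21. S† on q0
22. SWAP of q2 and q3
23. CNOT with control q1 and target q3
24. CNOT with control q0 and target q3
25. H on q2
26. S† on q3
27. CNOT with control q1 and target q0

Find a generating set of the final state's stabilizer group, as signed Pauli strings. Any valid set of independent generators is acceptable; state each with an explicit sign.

The stabilizer group can be generated by -XIIX, -IXII, -IIXI, +ZIIZ, among other valid generating sets. Key observation: the block from step 12 through step 15 cancels to the identity and can be dropped.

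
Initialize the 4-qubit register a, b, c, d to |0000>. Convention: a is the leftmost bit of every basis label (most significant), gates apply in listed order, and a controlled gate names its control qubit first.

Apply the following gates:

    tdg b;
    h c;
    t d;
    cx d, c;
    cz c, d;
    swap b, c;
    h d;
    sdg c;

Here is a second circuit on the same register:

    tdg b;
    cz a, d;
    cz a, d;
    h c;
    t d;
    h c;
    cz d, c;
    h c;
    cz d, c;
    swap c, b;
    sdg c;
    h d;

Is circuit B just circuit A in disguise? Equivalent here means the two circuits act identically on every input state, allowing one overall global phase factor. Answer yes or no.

Yes — the two circuits implement the same unitary up to a global phase.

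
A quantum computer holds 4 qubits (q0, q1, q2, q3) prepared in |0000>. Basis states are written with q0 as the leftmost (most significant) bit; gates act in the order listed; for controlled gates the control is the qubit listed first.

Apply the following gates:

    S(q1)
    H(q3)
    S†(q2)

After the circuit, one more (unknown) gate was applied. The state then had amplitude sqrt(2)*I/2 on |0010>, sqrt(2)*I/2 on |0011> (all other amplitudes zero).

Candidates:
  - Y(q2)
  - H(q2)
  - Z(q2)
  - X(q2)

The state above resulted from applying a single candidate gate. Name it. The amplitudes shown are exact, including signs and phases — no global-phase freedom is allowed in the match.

The applied gate was Y(q2).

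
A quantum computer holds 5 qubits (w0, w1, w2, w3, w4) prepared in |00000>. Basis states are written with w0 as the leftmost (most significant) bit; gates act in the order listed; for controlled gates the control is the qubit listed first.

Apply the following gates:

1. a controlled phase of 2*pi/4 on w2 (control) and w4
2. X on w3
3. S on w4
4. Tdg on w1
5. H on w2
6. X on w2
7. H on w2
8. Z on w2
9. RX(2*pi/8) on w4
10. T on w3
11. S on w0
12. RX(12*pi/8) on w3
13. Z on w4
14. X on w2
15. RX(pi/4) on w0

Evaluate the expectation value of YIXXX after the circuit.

The expectation value of YIXXX is 0. Key observation: steps 5-8 multiply out to the identity, so the circuit reduces to the remaining gates.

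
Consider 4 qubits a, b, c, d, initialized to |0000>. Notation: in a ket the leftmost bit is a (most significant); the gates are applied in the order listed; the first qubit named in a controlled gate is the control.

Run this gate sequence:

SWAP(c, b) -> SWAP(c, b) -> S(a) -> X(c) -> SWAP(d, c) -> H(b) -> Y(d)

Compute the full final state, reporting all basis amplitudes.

After the circuit, the state carries amplitude -sqrt(2)*I/2 on |0000>, -sqrt(2)*I/2 on |0100>, and 0 on every other basis state.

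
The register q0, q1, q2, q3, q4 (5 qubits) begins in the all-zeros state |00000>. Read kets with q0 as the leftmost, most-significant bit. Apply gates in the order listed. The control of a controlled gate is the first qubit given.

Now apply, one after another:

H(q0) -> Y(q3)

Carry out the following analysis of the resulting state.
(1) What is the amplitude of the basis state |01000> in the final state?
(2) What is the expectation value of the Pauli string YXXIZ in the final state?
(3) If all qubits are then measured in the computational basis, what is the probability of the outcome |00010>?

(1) The final state's coefficient on |01000> equals 0.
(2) The observable YXXIZ averages to 0.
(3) The probability of measuring |00010> is 1/2.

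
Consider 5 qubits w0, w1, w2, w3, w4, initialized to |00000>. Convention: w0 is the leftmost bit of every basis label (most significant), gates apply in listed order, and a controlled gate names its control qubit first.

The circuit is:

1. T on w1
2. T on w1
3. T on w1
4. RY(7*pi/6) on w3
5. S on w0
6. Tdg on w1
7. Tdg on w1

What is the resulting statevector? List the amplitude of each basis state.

The final amplitudes are -sqrt(6)/4 + sqrt(2)/4 on |00000>, sqrt(2)/4 + sqrt(6)/4 on |00010>, and 0 on every other basis state.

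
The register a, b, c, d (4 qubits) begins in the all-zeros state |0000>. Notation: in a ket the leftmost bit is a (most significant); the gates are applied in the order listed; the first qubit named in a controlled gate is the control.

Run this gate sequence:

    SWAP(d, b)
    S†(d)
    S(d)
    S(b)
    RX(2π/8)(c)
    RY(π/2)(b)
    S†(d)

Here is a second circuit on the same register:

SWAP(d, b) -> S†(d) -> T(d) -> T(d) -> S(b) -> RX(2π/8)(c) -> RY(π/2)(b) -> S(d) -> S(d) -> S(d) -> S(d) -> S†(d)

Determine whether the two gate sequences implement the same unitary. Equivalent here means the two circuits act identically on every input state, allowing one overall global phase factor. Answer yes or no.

Yes — the two circuits implement the same unitary up to a global phase.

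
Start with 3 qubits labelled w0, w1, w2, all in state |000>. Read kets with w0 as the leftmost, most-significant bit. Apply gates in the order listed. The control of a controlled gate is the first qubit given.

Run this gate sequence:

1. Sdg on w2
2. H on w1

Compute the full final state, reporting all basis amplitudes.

The final amplitudes are sqrt(2)/2 on |000>, sqrt(2)/2 on |010>, and 0 on every other basis state.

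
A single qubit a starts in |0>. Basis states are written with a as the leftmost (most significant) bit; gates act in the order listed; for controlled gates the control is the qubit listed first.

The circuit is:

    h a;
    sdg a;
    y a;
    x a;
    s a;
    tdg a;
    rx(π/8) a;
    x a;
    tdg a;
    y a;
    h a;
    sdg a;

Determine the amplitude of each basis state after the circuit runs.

After the circuit, the state carries amplitude (-1 + I)*((1 + I)*exp(3*I*pi/4)*cos(pi/16) - I*sin(pi/16))/2 on |0>, -(1 + I)*sin(pi/16)/2 on |1>.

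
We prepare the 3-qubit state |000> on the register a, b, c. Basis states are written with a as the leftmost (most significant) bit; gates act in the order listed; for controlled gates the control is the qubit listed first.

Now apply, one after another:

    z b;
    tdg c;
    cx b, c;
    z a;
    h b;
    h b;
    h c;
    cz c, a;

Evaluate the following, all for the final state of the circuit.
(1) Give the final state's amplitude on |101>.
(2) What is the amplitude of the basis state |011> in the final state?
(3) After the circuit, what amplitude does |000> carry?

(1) |101> carries amplitude 0 in the final state.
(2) The final state's coefficient on |011> equals 0.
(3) The final state's coefficient on |000> equals sqrt(2)/2.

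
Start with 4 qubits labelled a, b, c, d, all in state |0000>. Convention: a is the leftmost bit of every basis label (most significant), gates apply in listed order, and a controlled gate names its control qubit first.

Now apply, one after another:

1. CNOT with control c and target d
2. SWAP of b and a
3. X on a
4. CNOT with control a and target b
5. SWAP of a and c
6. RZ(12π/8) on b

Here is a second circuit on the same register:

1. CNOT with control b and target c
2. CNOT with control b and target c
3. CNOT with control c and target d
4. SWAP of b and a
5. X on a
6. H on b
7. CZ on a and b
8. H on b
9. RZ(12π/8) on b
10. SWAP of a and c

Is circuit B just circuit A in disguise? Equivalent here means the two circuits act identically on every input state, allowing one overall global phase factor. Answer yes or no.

Yes, they are equivalent — the unitaries differ by at most a global phase.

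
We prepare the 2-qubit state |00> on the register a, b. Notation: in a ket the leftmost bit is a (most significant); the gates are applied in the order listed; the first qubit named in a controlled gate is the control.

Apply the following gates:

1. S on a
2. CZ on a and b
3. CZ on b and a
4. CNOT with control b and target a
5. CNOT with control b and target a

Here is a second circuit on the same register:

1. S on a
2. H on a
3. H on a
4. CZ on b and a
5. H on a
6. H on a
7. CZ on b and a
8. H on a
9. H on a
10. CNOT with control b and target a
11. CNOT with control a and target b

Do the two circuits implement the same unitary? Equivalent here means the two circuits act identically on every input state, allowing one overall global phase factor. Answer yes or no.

No, they are not equivalent — no single phase factor reconciles the two unitaries.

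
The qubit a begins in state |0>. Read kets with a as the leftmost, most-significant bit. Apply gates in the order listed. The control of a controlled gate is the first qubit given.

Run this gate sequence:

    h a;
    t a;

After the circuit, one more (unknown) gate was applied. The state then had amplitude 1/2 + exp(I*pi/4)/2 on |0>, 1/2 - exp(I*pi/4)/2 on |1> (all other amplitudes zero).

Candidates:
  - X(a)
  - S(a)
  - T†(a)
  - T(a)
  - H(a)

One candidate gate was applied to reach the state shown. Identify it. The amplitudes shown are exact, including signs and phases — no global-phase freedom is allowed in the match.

The unique candidate consistent with the amplitudes is H(a).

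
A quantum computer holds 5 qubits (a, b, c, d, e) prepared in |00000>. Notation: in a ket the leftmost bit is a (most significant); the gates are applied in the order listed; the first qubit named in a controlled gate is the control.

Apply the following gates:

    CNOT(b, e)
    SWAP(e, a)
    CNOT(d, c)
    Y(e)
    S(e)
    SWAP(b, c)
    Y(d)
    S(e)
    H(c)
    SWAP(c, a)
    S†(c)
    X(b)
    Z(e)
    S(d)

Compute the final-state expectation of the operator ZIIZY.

The observable ZIIZY averages to 0.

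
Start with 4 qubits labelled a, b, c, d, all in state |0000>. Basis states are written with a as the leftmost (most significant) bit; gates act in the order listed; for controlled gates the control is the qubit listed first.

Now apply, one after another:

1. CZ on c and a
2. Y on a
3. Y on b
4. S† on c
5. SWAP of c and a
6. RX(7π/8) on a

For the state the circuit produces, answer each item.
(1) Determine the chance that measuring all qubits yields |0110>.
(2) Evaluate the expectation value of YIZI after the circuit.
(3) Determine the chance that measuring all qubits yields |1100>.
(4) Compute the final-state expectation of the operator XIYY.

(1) A full measurement returns |0110> with probability cos(7*pi/16)**2.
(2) In the final state, YIZI has expectation sqrt(2 - sqrt(2))/2.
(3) A full measurement returns |1100> with probability 0.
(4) The observable XIYY averages to 0.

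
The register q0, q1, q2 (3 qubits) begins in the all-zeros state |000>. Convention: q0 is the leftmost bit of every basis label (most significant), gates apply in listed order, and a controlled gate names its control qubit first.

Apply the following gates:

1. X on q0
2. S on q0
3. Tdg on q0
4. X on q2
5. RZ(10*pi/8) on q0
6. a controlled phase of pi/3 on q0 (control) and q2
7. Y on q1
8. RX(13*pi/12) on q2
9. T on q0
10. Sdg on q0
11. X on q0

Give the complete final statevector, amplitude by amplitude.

The final amplitudes are sqrt(1/2 - sqrt(2)/4)*exp(23*I*pi/24)/2 + sqrt(3)*sqrt(sqrt(2)/4 + 1/2)*exp(23*I*pi/24)/2 on |010>, sqrt(3)*I*sqrt(1/2 - sqrt(2)/4)*exp(23*I*pi/24)/2 - I*sqrt(sqrt(2)/4 + 1/2)*exp(23*I*pi/24)/2 on |011>, and 0 on every other basis state.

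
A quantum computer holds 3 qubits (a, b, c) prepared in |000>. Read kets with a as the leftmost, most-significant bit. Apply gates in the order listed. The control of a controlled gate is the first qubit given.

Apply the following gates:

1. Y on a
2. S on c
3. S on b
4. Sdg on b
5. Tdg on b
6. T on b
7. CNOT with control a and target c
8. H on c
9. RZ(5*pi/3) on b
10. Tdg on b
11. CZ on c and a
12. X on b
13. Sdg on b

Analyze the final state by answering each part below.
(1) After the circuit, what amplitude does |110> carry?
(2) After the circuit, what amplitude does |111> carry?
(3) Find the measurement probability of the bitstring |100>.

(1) |110> carries amplitude -sqrt(2)*exp(I*pi/6)/2 in the final state. Key observation: gates 3-4 undo each other exactly, leaving only the rest of the circuit to track.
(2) The amplitude on |111> is -sqrt(2)*exp(I*pi/6)/2.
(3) A full measurement returns |100> with probability 0.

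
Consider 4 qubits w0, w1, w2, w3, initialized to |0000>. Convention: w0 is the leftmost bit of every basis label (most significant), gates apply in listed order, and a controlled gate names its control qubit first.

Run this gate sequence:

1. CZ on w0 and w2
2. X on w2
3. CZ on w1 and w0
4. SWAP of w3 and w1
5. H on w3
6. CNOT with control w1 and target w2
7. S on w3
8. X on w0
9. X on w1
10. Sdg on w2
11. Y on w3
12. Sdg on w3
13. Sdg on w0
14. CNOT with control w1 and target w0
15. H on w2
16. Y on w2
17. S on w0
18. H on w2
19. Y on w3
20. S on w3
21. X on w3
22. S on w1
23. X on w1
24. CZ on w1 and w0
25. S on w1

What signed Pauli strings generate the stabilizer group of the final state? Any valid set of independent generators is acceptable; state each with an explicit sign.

The stabilizer group can be generated by +IIIY, +ZIII, +IZII, +IIZI, among other valid generating sets.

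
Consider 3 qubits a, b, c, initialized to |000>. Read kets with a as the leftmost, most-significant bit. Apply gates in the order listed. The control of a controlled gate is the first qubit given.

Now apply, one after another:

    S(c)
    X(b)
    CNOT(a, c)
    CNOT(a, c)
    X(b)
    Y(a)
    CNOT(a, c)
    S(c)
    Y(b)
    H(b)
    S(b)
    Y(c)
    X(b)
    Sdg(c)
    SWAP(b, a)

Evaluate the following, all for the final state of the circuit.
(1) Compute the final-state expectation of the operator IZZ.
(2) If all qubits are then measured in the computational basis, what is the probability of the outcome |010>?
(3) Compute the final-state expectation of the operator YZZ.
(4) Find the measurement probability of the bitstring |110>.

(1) The observable IZZ averages to -1. Key observation: the block from step 2 through step 5 cancels to the identity and can be dropped.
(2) A full measurement returns |010> with probability 1/2.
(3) The expectation value of YZZ is -1.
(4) The probability of measuring |110> is 1/2.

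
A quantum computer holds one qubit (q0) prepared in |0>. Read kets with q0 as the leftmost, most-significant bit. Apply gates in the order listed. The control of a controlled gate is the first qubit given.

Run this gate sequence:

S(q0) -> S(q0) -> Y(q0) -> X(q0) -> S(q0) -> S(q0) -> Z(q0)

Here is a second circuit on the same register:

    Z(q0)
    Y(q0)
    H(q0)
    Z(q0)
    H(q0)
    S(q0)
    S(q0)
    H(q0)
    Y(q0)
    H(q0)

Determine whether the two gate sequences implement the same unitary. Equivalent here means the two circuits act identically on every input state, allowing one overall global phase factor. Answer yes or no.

No, they are not equivalent — no single phase factor reconciles the two unitaries.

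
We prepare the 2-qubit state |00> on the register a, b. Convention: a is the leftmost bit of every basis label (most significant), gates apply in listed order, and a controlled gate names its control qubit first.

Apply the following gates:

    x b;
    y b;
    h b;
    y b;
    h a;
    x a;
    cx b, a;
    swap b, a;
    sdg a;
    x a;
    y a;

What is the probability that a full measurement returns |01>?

The probability of measuring |01> is 1/4.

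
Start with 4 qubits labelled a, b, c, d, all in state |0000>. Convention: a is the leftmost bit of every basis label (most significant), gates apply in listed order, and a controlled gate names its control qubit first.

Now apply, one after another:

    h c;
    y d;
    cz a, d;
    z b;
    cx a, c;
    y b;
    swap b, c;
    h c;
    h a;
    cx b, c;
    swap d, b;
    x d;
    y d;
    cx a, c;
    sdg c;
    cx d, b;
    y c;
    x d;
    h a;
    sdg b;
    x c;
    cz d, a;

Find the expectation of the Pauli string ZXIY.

The expectation value of ZXIY is -1.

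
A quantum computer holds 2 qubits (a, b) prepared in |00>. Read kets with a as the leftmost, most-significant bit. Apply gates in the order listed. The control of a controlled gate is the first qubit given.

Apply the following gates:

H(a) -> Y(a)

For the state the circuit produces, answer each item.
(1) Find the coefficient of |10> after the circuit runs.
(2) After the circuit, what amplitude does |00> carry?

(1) |10> carries amplitude sqrt(2)*I/2 in the final state.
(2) |00> carries amplitude -sqrt(2)*I/2 in the final state.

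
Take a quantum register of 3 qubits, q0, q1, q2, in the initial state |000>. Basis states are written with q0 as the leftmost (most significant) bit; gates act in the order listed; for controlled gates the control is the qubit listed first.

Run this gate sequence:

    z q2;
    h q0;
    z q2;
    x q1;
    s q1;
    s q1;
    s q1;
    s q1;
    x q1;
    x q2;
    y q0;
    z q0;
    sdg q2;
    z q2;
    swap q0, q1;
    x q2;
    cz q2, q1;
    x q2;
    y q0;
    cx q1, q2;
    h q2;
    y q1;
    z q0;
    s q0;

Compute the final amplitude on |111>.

The amplitude on |111> is -I/2. Key observation: steps 5-8 multiply out to the identity, so the circuit reduces to the remaining gates.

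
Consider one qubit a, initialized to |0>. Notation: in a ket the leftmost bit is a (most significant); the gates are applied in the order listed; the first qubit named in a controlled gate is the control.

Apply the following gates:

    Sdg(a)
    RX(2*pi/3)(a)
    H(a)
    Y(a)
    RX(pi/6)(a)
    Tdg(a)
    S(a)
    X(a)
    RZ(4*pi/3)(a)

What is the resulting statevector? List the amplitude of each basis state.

The final amplitudes are (-1 + sqrt(3) - 2*I)*exp(I*pi/12)/4 on |0>, exp(2*I*pi/3)/4 + exp(I*pi/6)/2 + sqrt(3)*exp(2*I*pi/3)/4 on |1>.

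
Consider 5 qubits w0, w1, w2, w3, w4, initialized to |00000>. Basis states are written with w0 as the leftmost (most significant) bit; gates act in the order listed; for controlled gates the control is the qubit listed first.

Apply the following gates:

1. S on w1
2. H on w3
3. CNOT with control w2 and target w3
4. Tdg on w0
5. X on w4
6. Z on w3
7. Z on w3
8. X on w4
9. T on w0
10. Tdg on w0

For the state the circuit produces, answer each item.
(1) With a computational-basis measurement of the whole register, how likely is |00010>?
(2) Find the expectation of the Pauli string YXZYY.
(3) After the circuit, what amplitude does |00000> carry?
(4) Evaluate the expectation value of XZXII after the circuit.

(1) The probability of measuring |00010> is 1/2. Key observation: steps 4-9 multiply out to the identity, so the circuit reduces to the remaining gates.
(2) In the final state, YXZYY has expectation 0.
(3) The final state's coefficient on |00000> equals sqrt(2)/2.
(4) In the final state, XZXII has expectation 0.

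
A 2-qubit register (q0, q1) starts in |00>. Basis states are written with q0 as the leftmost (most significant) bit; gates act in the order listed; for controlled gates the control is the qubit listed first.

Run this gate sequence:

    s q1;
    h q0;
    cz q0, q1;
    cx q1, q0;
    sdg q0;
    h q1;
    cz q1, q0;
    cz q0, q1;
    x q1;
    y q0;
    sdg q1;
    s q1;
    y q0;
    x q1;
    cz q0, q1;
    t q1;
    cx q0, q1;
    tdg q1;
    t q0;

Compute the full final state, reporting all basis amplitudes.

The resulting statevector has amplitude 1/2 on |00>, 1/2 on |01>, -1/2 on |10>, -I/2 on |11>. Key observation: gates 8-15 undo each other exactly, leaving only the rest of the circuit to track.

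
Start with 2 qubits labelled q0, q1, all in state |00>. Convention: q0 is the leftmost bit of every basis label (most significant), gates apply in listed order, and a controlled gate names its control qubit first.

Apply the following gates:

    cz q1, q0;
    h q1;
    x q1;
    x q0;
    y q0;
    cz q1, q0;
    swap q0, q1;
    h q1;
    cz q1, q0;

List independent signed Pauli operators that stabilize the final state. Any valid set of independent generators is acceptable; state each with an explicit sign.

One valid set of independent stabilizer generators is +XZ, +ZX (any independent generating set of the same group is equally correct).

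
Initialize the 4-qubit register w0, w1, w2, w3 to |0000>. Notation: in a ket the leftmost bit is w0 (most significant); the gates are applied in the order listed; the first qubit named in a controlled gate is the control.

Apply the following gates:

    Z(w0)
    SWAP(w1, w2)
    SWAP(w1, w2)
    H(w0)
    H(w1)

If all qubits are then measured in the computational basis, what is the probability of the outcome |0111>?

A full measurement returns |0111> with probability 0. Key observation: the block from step 2 through step 3 cancels to the identity and can be dropped.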